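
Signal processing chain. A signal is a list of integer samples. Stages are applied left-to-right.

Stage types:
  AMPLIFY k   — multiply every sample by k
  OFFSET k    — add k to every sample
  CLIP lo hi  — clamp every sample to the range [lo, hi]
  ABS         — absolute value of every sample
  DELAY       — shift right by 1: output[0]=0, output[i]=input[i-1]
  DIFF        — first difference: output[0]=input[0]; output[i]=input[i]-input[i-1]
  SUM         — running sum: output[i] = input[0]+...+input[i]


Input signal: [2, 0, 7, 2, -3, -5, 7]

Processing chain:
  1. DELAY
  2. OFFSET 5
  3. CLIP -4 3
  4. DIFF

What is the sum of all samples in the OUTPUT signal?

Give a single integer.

Answer: 0

Derivation:
Input: [2, 0, 7, 2, -3, -5, 7]
Stage 1 (DELAY): [0, 2, 0, 7, 2, -3, -5] = [0, 2, 0, 7, 2, -3, -5] -> [0, 2, 0, 7, 2, -3, -5]
Stage 2 (OFFSET 5): 0+5=5, 2+5=7, 0+5=5, 7+5=12, 2+5=7, -3+5=2, -5+5=0 -> [5, 7, 5, 12, 7, 2, 0]
Stage 3 (CLIP -4 3): clip(5,-4,3)=3, clip(7,-4,3)=3, clip(5,-4,3)=3, clip(12,-4,3)=3, clip(7,-4,3)=3, clip(2,-4,3)=2, clip(0,-4,3)=0 -> [3, 3, 3, 3, 3, 2, 0]
Stage 4 (DIFF): s[0]=3, 3-3=0, 3-3=0, 3-3=0, 3-3=0, 2-3=-1, 0-2=-2 -> [3, 0, 0, 0, 0, -1, -2]
Output sum: 0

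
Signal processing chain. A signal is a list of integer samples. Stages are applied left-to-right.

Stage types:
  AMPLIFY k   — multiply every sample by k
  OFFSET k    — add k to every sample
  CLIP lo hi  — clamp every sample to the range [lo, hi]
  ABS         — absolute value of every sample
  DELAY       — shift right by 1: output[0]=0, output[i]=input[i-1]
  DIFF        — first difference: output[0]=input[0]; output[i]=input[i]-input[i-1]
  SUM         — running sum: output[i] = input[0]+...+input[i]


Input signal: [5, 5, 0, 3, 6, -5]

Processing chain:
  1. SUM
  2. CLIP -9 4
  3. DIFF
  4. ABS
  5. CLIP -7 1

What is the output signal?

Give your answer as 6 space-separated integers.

Answer: 1 0 0 0 0 0

Derivation:
Input: [5, 5, 0, 3, 6, -5]
Stage 1 (SUM): sum[0..0]=5, sum[0..1]=10, sum[0..2]=10, sum[0..3]=13, sum[0..4]=19, sum[0..5]=14 -> [5, 10, 10, 13, 19, 14]
Stage 2 (CLIP -9 4): clip(5,-9,4)=4, clip(10,-9,4)=4, clip(10,-9,4)=4, clip(13,-9,4)=4, clip(19,-9,4)=4, clip(14,-9,4)=4 -> [4, 4, 4, 4, 4, 4]
Stage 3 (DIFF): s[0]=4, 4-4=0, 4-4=0, 4-4=0, 4-4=0, 4-4=0 -> [4, 0, 0, 0, 0, 0]
Stage 4 (ABS): |4|=4, |0|=0, |0|=0, |0|=0, |0|=0, |0|=0 -> [4, 0, 0, 0, 0, 0]
Stage 5 (CLIP -7 1): clip(4,-7,1)=1, clip(0,-7,1)=0, clip(0,-7,1)=0, clip(0,-7,1)=0, clip(0,-7,1)=0, clip(0,-7,1)=0 -> [1, 0, 0, 0, 0, 0]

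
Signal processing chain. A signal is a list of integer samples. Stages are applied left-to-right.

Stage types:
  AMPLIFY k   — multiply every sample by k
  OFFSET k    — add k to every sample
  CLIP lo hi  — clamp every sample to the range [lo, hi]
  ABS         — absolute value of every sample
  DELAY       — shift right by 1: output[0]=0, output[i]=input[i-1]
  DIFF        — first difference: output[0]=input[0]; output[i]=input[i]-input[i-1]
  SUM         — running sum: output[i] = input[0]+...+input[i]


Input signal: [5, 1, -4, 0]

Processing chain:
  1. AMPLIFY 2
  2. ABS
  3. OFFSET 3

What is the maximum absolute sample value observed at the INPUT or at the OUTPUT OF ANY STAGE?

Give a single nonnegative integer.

Answer: 13

Derivation:
Input: [5, 1, -4, 0] (max |s|=5)
Stage 1 (AMPLIFY 2): 5*2=10, 1*2=2, -4*2=-8, 0*2=0 -> [10, 2, -8, 0] (max |s|=10)
Stage 2 (ABS): |10|=10, |2|=2, |-8|=8, |0|=0 -> [10, 2, 8, 0] (max |s|=10)
Stage 3 (OFFSET 3): 10+3=13, 2+3=5, 8+3=11, 0+3=3 -> [13, 5, 11, 3] (max |s|=13)
Overall max amplitude: 13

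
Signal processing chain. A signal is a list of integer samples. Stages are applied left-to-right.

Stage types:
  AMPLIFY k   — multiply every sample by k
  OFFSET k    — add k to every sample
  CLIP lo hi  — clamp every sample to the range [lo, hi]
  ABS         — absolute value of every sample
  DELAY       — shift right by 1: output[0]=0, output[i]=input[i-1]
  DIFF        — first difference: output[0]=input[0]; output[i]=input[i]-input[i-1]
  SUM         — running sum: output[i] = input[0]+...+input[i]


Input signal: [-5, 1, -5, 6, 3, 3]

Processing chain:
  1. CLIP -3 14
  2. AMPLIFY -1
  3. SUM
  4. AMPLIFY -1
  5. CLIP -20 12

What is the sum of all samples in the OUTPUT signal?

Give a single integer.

Input: [-5, 1, -5, 6, 3, 3]
Stage 1 (CLIP -3 14): clip(-5,-3,14)=-3, clip(1,-3,14)=1, clip(-5,-3,14)=-3, clip(6,-3,14)=6, clip(3,-3,14)=3, clip(3,-3,14)=3 -> [-3, 1, -3, 6, 3, 3]
Stage 2 (AMPLIFY -1): -3*-1=3, 1*-1=-1, -3*-1=3, 6*-1=-6, 3*-1=-3, 3*-1=-3 -> [3, -1, 3, -6, -3, -3]
Stage 3 (SUM): sum[0..0]=3, sum[0..1]=2, sum[0..2]=5, sum[0..3]=-1, sum[0..4]=-4, sum[0..5]=-7 -> [3, 2, 5, -1, -4, -7]
Stage 4 (AMPLIFY -1): 3*-1=-3, 2*-1=-2, 5*-1=-5, -1*-1=1, -4*-1=4, -7*-1=7 -> [-3, -2, -5, 1, 4, 7]
Stage 5 (CLIP -20 12): clip(-3,-20,12)=-3, clip(-2,-20,12)=-2, clip(-5,-20,12)=-5, clip(1,-20,12)=1, clip(4,-20,12)=4, clip(7,-20,12)=7 -> [-3, -2, -5, 1, 4, 7]
Output sum: 2

Answer: 2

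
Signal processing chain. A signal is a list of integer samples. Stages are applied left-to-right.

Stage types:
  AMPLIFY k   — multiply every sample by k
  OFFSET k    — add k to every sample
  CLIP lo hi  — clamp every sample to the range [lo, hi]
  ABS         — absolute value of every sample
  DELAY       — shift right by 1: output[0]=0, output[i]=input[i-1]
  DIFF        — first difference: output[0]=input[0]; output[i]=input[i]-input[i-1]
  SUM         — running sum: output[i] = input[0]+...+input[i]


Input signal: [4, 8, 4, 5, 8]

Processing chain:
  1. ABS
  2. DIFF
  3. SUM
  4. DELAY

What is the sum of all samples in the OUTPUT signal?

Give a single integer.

Input: [4, 8, 4, 5, 8]
Stage 1 (ABS): |4|=4, |8|=8, |4|=4, |5|=5, |8|=8 -> [4, 8, 4, 5, 8]
Stage 2 (DIFF): s[0]=4, 8-4=4, 4-8=-4, 5-4=1, 8-5=3 -> [4, 4, -4, 1, 3]
Stage 3 (SUM): sum[0..0]=4, sum[0..1]=8, sum[0..2]=4, sum[0..3]=5, sum[0..4]=8 -> [4, 8, 4, 5, 8]
Stage 4 (DELAY): [0, 4, 8, 4, 5] = [0, 4, 8, 4, 5] -> [0, 4, 8, 4, 5]
Output sum: 21

Answer: 21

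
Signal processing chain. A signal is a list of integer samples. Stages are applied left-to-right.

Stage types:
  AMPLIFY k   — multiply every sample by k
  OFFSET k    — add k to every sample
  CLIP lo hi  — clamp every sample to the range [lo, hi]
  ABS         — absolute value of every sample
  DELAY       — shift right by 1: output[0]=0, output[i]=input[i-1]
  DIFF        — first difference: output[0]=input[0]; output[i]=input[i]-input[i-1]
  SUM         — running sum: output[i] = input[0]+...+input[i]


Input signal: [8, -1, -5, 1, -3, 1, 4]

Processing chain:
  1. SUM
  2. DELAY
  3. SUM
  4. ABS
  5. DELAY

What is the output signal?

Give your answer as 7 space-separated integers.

Answer: 0 0 8 15 17 20 20

Derivation:
Input: [8, -1, -5, 1, -3, 1, 4]
Stage 1 (SUM): sum[0..0]=8, sum[0..1]=7, sum[0..2]=2, sum[0..3]=3, sum[0..4]=0, sum[0..5]=1, sum[0..6]=5 -> [8, 7, 2, 3, 0, 1, 5]
Stage 2 (DELAY): [0, 8, 7, 2, 3, 0, 1] = [0, 8, 7, 2, 3, 0, 1] -> [0, 8, 7, 2, 3, 0, 1]
Stage 3 (SUM): sum[0..0]=0, sum[0..1]=8, sum[0..2]=15, sum[0..3]=17, sum[0..4]=20, sum[0..5]=20, sum[0..6]=21 -> [0, 8, 15, 17, 20, 20, 21]
Stage 4 (ABS): |0|=0, |8|=8, |15|=15, |17|=17, |20|=20, |20|=20, |21|=21 -> [0, 8, 15, 17, 20, 20, 21]
Stage 5 (DELAY): [0, 0, 8, 15, 17, 20, 20] = [0, 0, 8, 15, 17, 20, 20] -> [0, 0, 8, 15, 17, 20, 20]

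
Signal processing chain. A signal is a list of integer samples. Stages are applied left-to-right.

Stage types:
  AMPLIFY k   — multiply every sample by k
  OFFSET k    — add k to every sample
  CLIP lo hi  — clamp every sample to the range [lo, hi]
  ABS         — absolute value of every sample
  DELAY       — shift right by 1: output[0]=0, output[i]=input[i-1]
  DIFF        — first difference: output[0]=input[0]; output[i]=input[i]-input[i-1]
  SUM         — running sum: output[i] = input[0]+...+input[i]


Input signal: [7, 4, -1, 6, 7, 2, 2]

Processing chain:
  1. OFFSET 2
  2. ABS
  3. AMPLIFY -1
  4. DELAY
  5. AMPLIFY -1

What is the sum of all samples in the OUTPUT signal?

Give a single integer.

Input: [7, 4, -1, 6, 7, 2, 2]
Stage 1 (OFFSET 2): 7+2=9, 4+2=6, -1+2=1, 6+2=8, 7+2=9, 2+2=4, 2+2=4 -> [9, 6, 1, 8, 9, 4, 4]
Stage 2 (ABS): |9|=9, |6|=6, |1|=1, |8|=8, |9|=9, |4|=4, |4|=4 -> [9, 6, 1, 8, 9, 4, 4]
Stage 3 (AMPLIFY -1): 9*-1=-9, 6*-1=-6, 1*-1=-1, 8*-1=-8, 9*-1=-9, 4*-1=-4, 4*-1=-4 -> [-9, -6, -1, -8, -9, -4, -4]
Stage 4 (DELAY): [0, -9, -6, -1, -8, -9, -4] = [0, -9, -6, -1, -8, -9, -4] -> [0, -9, -6, -1, -8, -9, -4]
Stage 5 (AMPLIFY -1): 0*-1=0, -9*-1=9, -6*-1=6, -1*-1=1, -8*-1=8, -9*-1=9, -4*-1=4 -> [0, 9, 6, 1, 8, 9, 4]
Output sum: 37

Answer: 37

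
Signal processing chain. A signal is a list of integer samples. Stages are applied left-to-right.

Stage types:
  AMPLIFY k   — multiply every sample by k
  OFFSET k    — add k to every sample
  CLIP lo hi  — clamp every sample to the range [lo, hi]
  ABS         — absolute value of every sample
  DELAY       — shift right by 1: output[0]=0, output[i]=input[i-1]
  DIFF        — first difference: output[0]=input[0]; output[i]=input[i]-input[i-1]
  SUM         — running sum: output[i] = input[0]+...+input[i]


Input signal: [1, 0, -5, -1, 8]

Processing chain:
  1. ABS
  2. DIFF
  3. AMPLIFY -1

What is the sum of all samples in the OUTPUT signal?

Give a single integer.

Input: [1, 0, -5, -1, 8]
Stage 1 (ABS): |1|=1, |0|=0, |-5|=5, |-1|=1, |8|=8 -> [1, 0, 5, 1, 8]
Stage 2 (DIFF): s[0]=1, 0-1=-1, 5-0=5, 1-5=-4, 8-1=7 -> [1, -1, 5, -4, 7]
Stage 3 (AMPLIFY -1): 1*-1=-1, -1*-1=1, 5*-1=-5, -4*-1=4, 7*-1=-7 -> [-1, 1, -5, 4, -7]
Output sum: -8

Answer: -8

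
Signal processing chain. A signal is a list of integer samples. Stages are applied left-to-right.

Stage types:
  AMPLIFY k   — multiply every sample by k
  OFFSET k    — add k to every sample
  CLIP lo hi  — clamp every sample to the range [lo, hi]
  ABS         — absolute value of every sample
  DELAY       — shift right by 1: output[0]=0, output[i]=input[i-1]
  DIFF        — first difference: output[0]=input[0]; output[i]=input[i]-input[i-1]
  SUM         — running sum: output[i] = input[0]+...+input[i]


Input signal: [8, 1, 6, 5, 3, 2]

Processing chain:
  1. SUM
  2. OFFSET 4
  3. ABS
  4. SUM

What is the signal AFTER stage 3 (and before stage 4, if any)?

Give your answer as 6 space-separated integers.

Answer: 12 13 19 24 27 29

Derivation:
Input: [8, 1, 6, 5, 3, 2]
Stage 1 (SUM): sum[0..0]=8, sum[0..1]=9, sum[0..2]=15, sum[0..3]=20, sum[0..4]=23, sum[0..5]=25 -> [8, 9, 15, 20, 23, 25]
Stage 2 (OFFSET 4): 8+4=12, 9+4=13, 15+4=19, 20+4=24, 23+4=27, 25+4=29 -> [12, 13, 19, 24, 27, 29]
Stage 3 (ABS): |12|=12, |13|=13, |19|=19, |24|=24, |27|=27, |29|=29 -> [12, 13, 19, 24, 27, 29]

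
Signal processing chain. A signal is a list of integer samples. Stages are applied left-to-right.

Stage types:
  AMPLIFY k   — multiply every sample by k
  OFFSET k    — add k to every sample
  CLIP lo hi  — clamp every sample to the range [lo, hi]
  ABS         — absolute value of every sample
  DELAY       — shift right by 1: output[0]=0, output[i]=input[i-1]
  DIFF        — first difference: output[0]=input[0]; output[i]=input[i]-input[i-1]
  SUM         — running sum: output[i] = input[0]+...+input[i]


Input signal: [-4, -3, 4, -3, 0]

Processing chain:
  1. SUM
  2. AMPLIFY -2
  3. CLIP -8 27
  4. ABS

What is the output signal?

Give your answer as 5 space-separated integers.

Answer: 8 14 6 12 12

Derivation:
Input: [-4, -3, 4, -3, 0]
Stage 1 (SUM): sum[0..0]=-4, sum[0..1]=-7, sum[0..2]=-3, sum[0..3]=-6, sum[0..4]=-6 -> [-4, -7, -3, -6, -6]
Stage 2 (AMPLIFY -2): -4*-2=8, -7*-2=14, -3*-2=6, -6*-2=12, -6*-2=12 -> [8, 14, 6, 12, 12]
Stage 3 (CLIP -8 27): clip(8,-8,27)=8, clip(14,-8,27)=14, clip(6,-8,27)=6, clip(12,-8,27)=12, clip(12,-8,27)=12 -> [8, 14, 6, 12, 12]
Stage 4 (ABS): |8|=8, |14|=14, |6|=6, |12|=12, |12|=12 -> [8, 14, 6, 12, 12]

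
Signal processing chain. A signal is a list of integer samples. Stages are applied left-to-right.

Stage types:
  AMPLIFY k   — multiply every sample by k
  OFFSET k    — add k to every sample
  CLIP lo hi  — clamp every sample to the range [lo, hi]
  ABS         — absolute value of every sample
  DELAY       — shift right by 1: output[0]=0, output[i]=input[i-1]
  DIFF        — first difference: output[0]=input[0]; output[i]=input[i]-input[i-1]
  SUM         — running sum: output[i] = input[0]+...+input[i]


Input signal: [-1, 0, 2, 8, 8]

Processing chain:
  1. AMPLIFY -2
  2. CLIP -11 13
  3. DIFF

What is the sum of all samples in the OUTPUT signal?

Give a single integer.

Input: [-1, 0, 2, 8, 8]
Stage 1 (AMPLIFY -2): -1*-2=2, 0*-2=0, 2*-2=-4, 8*-2=-16, 8*-2=-16 -> [2, 0, -4, -16, -16]
Stage 2 (CLIP -11 13): clip(2,-11,13)=2, clip(0,-11,13)=0, clip(-4,-11,13)=-4, clip(-16,-11,13)=-11, clip(-16,-11,13)=-11 -> [2, 0, -4, -11, -11]
Stage 3 (DIFF): s[0]=2, 0-2=-2, -4-0=-4, -11--4=-7, -11--11=0 -> [2, -2, -4, -7, 0]
Output sum: -11

Answer: -11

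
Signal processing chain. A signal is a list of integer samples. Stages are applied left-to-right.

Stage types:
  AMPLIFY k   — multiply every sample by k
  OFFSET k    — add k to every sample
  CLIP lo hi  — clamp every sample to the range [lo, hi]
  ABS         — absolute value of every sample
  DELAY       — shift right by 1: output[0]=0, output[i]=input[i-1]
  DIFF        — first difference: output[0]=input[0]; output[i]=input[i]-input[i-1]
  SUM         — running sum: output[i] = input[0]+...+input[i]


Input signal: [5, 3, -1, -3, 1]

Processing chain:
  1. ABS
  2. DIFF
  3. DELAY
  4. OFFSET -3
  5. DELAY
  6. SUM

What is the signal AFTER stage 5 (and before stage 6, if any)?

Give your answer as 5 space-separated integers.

Input: [5, 3, -1, -3, 1]
Stage 1 (ABS): |5|=5, |3|=3, |-1|=1, |-3|=3, |1|=1 -> [5, 3, 1, 3, 1]
Stage 2 (DIFF): s[0]=5, 3-5=-2, 1-3=-2, 3-1=2, 1-3=-2 -> [5, -2, -2, 2, -2]
Stage 3 (DELAY): [0, 5, -2, -2, 2] = [0, 5, -2, -2, 2] -> [0, 5, -2, -2, 2]
Stage 4 (OFFSET -3): 0+-3=-3, 5+-3=2, -2+-3=-5, -2+-3=-5, 2+-3=-1 -> [-3, 2, -5, -5, -1]
Stage 5 (DELAY): [0, -3, 2, -5, -5] = [0, -3, 2, -5, -5] -> [0, -3, 2, -5, -5]

Answer: 0 -3 2 -5 -5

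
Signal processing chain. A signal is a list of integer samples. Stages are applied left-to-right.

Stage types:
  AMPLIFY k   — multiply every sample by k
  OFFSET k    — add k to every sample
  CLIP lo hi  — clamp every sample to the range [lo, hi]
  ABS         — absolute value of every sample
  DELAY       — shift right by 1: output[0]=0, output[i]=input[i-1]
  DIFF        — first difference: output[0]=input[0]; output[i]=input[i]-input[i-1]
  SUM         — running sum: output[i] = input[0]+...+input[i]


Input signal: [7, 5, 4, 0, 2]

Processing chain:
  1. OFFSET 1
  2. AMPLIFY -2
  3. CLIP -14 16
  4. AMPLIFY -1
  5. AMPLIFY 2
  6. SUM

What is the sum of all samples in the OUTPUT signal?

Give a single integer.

Answer: 316

Derivation:
Input: [7, 5, 4, 0, 2]
Stage 1 (OFFSET 1): 7+1=8, 5+1=6, 4+1=5, 0+1=1, 2+1=3 -> [8, 6, 5, 1, 3]
Stage 2 (AMPLIFY -2): 8*-2=-16, 6*-2=-12, 5*-2=-10, 1*-2=-2, 3*-2=-6 -> [-16, -12, -10, -2, -6]
Stage 3 (CLIP -14 16): clip(-16,-14,16)=-14, clip(-12,-14,16)=-12, clip(-10,-14,16)=-10, clip(-2,-14,16)=-2, clip(-6,-14,16)=-6 -> [-14, -12, -10, -2, -6]
Stage 4 (AMPLIFY -1): -14*-1=14, -12*-1=12, -10*-1=10, -2*-1=2, -6*-1=6 -> [14, 12, 10, 2, 6]
Stage 5 (AMPLIFY 2): 14*2=28, 12*2=24, 10*2=20, 2*2=4, 6*2=12 -> [28, 24, 20, 4, 12]
Stage 6 (SUM): sum[0..0]=28, sum[0..1]=52, sum[0..2]=72, sum[0..3]=76, sum[0..4]=88 -> [28, 52, 72, 76, 88]
Output sum: 316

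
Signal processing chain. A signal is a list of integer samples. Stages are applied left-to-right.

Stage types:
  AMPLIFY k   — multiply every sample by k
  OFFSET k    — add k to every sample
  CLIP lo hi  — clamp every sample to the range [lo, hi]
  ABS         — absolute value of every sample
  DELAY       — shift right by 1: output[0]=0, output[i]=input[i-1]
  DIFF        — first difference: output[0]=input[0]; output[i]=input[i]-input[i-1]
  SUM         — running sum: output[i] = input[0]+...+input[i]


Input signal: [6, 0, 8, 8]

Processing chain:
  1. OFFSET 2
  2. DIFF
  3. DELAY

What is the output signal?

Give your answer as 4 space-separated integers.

Input: [6, 0, 8, 8]
Stage 1 (OFFSET 2): 6+2=8, 0+2=2, 8+2=10, 8+2=10 -> [8, 2, 10, 10]
Stage 2 (DIFF): s[0]=8, 2-8=-6, 10-2=8, 10-10=0 -> [8, -6, 8, 0]
Stage 3 (DELAY): [0, 8, -6, 8] = [0, 8, -6, 8] -> [0, 8, -6, 8]

Answer: 0 8 -6 8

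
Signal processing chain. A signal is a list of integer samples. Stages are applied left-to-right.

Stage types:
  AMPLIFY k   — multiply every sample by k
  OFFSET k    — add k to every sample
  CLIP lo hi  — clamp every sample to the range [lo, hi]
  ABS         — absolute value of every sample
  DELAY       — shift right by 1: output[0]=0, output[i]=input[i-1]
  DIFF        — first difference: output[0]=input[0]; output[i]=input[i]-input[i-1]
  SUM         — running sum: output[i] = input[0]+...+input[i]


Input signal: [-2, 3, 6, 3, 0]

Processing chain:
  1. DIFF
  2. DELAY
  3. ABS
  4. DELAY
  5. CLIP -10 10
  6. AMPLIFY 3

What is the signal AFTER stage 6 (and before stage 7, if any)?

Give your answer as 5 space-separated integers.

Answer: 0 0 6 15 9

Derivation:
Input: [-2, 3, 6, 3, 0]
Stage 1 (DIFF): s[0]=-2, 3--2=5, 6-3=3, 3-6=-3, 0-3=-3 -> [-2, 5, 3, -3, -3]
Stage 2 (DELAY): [0, -2, 5, 3, -3] = [0, -2, 5, 3, -3] -> [0, -2, 5, 3, -3]
Stage 3 (ABS): |0|=0, |-2|=2, |5|=5, |3|=3, |-3|=3 -> [0, 2, 5, 3, 3]
Stage 4 (DELAY): [0, 0, 2, 5, 3] = [0, 0, 2, 5, 3] -> [0, 0, 2, 5, 3]
Stage 5 (CLIP -10 10): clip(0,-10,10)=0, clip(0,-10,10)=0, clip(2,-10,10)=2, clip(5,-10,10)=5, clip(3,-10,10)=3 -> [0, 0, 2, 5, 3]
Stage 6 (AMPLIFY 3): 0*3=0, 0*3=0, 2*3=6, 5*3=15, 3*3=9 -> [0, 0, 6, 15, 9]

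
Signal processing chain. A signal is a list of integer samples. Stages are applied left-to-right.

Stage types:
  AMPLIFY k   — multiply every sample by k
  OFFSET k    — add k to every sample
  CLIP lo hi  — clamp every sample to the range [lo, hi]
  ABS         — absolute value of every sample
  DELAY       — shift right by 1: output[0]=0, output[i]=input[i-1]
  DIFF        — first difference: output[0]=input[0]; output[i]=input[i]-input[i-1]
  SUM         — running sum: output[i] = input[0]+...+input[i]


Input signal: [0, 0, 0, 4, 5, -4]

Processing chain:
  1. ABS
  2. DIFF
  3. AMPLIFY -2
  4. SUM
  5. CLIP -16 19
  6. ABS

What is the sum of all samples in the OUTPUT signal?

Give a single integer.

Input: [0, 0, 0, 4, 5, -4]
Stage 1 (ABS): |0|=0, |0|=0, |0|=0, |4|=4, |5|=5, |-4|=4 -> [0, 0, 0, 4, 5, 4]
Stage 2 (DIFF): s[0]=0, 0-0=0, 0-0=0, 4-0=4, 5-4=1, 4-5=-1 -> [0, 0, 0, 4, 1, -1]
Stage 3 (AMPLIFY -2): 0*-2=0, 0*-2=0, 0*-2=0, 4*-2=-8, 1*-2=-2, -1*-2=2 -> [0, 0, 0, -8, -2, 2]
Stage 4 (SUM): sum[0..0]=0, sum[0..1]=0, sum[0..2]=0, sum[0..3]=-8, sum[0..4]=-10, sum[0..5]=-8 -> [0, 0, 0, -8, -10, -8]
Stage 5 (CLIP -16 19): clip(0,-16,19)=0, clip(0,-16,19)=0, clip(0,-16,19)=0, clip(-8,-16,19)=-8, clip(-10,-16,19)=-10, clip(-8,-16,19)=-8 -> [0, 0, 0, -8, -10, -8]
Stage 6 (ABS): |0|=0, |0|=0, |0|=0, |-8|=8, |-10|=10, |-8|=8 -> [0, 0, 0, 8, 10, 8]
Output sum: 26

Answer: 26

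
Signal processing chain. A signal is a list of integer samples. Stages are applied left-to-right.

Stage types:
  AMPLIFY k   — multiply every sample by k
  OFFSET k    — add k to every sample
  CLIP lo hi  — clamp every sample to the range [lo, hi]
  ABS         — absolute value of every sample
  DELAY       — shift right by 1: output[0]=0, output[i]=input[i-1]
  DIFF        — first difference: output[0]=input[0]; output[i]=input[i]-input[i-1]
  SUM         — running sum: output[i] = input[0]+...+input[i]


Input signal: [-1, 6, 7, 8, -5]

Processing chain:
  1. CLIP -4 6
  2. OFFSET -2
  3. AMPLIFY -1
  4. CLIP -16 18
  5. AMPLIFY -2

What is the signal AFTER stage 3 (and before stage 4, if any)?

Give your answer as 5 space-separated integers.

Answer: 3 -4 -4 -4 6

Derivation:
Input: [-1, 6, 7, 8, -5]
Stage 1 (CLIP -4 6): clip(-1,-4,6)=-1, clip(6,-4,6)=6, clip(7,-4,6)=6, clip(8,-4,6)=6, clip(-5,-4,6)=-4 -> [-1, 6, 6, 6, -4]
Stage 2 (OFFSET -2): -1+-2=-3, 6+-2=4, 6+-2=4, 6+-2=4, -4+-2=-6 -> [-3, 4, 4, 4, -6]
Stage 3 (AMPLIFY -1): -3*-1=3, 4*-1=-4, 4*-1=-4, 4*-1=-4, -6*-1=6 -> [3, -4, -4, -4, 6]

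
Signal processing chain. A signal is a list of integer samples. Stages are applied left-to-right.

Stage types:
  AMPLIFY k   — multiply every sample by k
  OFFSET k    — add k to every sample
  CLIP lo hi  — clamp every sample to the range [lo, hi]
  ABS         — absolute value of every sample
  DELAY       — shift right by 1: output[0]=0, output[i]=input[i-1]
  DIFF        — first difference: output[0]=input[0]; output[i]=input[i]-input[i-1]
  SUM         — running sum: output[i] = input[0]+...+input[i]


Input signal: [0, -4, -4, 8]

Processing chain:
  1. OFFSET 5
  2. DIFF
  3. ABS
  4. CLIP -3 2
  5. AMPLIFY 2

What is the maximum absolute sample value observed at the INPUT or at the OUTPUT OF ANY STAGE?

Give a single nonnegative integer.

Answer: 13

Derivation:
Input: [0, -4, -4, 8] (max |s|=8)
Stage 1 (OFFSET 5): 0+5=5, -4+5=1, -4+5=1, 8+5=13 -> [5, 1, 1, 13] (max |s|=13)
Stage 2 (DIFF): s[0]=5, 1-5=-4, 1-1=0, 13-1=12 -> [5, -4, 0, 12] (max |s|=12)
Stage 3 (ABS): |5|=5, |-4|=4, |0|=0, |12|=12 -> [5, 4, 0, 12] (max |s|=12)
Stage 4 (CLIP -3 2): clip(5,-3,2)=2, clip(4,-3,2)=2, clip(0,-3,2)=0, clip(12,-3,2)=2 -> [2, 2, 0, 2] (max |s|=2)
Stage 5 (AMPLIFY 2): 2*2=4, 2*2=4, 0*2=0, 2*2=4 -> [4, 4, 0, 4] (max |s|=4)
Overall max amplitude: 13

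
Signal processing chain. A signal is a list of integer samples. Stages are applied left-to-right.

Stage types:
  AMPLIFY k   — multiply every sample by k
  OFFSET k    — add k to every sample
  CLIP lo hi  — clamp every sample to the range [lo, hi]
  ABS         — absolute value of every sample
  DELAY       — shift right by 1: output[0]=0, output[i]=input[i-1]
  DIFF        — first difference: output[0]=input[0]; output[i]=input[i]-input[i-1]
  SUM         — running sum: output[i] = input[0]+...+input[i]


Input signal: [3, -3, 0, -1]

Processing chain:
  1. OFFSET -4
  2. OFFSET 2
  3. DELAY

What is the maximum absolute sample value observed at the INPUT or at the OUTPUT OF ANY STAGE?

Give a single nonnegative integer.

Input: [3, -3, 0, -1] (max |s|=3)
Stage 1 (OFFSET -4): 3+-4=-1, -3+-4=-7, 0+-4=-4, -1+-4=-5 -> [-1, -7, -4, -5] (max |s|=7)
Stage 2 (OFFSET 2): -1+2=1, -7+2=-5, -4+2=-2, -5+2=-3 -> [1, -5, -2, -3] (max |s|=5)
Stage 3 (DELAY): [0, 1, -5, -2] = [0, 1, -5, -2] -> [0, 1, -5, -2] (max |s|=5)
Overall max amplitude: 7

Answer: 7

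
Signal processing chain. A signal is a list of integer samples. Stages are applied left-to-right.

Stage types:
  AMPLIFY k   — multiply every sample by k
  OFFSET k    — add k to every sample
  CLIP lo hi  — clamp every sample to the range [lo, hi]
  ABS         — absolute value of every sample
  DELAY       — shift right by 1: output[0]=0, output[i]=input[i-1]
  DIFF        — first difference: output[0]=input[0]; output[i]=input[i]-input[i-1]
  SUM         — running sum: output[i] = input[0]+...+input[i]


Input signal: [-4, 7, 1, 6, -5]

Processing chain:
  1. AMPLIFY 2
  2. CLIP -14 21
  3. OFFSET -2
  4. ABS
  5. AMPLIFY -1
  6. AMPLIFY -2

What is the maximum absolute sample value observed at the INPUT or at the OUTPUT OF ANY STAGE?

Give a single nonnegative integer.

Input: [-4, 7, 1, 6, -5] (max |s|=7)
Stage 1 (AMPLIFY 2): -4*2=-8, 7*2=14, 1*2=2, 6*2=12, -5*2=-10 -> [-8, 14, 2, 12, -10] (max |s|=14)
Stage 2 (CLIP -14 21): clip(-8,-14,21)=-8, clip(14,-14,21)=14, clip(2,-14,21)=2, clip(12,-14,21)=12, clip(-10,-14,21)=-10 -> [-8, 14, 2, 12, -10] (max |s|=14)
Stage 3 (OFFSET -2): -8+-2=-10, 14+-2=12, 2+-2=0, 12+-2=10, -10+-2=-12 -> [-10, 12, 0, 10, -12] (max |s|=12)
Stage 4 (ABS): |-10|=10, |12|=12, |0|=0, |10|=10, |-12|=12 -> [10, 12, 0, 10, 12] (max |s|=12)
Stage 5 (AMPLIFY -1): 10*-1=-10, 12*-1=-12, 0*-1=0, 10*-1=-10, 12*-1=-12 -> [-10, -12, 0, -10, -12] (max |s|=12)
Stage 6 (AMPLIFY -2): -10*-2=20, -12*-2=24, 0*-2=0, -10*-2=20, -12*-2=24 -> [20, 24, 0, 20, 24] (max |s|=24)
Overall max amplitude: 24

Answer: 24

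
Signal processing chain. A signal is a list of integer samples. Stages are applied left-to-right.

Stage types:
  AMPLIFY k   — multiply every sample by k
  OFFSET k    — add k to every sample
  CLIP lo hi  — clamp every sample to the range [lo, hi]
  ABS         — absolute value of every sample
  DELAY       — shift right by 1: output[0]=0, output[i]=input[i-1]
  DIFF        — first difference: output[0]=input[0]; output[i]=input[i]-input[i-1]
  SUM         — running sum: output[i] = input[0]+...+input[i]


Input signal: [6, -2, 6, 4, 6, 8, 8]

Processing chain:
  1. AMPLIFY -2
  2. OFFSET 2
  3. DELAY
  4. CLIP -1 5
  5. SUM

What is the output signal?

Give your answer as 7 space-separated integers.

Answer: 0 -1 4 3 2 1 0

Derivation:
Input: [6, -2, 6, 4, 6, 8, 8]
Stage 1 (AMPLIFY -2): 6*-2=-12, -2*-2=4, 6*-2=-12, 4*-2=-8, 6*-2=-12, 8*-2=-16, 8*-2=-16 -> [-12, 4, -12, -8, -12, -16, -16]
Stage 2 (OFFSET 2): -12+2=-10, 4+2=6, -12+2=-10, -8+2=-6, -12+2=-10, -16+2=-14, -16+2=-14 -> [-10, 6, -10, -6, -10, -14, -14]
Stage 3 (DELAY): [0, -10, 6, -10, -6, -10, -14] = [0, -10, 6, -10, -6, -10, -14] -> [0, -10, 6, -10, -6, -10, -14]
Stage 4 (CLIP -1 5): clip(0,-1,5)=0, clip(-10,-1,5)=-1, clip(6,-1,5)=5, clip(-10,-1,5)=-1, clip(-6,-1,5)=-1, clip(-10,-1,5)=-1, clip(-14,-1,5)=-1 -> [0, -1, 5, -1, -1, -1, -1]
Stage 5 (SUM): sum[0..0]=0, sum[0..1]=-1, sum[0..2]=4, sum[0..3]=3, sum[0..4]=2, sum[0..5]=1, sum[0..6]=0 -> [0, -1, 4, 3, 2, 1, 0]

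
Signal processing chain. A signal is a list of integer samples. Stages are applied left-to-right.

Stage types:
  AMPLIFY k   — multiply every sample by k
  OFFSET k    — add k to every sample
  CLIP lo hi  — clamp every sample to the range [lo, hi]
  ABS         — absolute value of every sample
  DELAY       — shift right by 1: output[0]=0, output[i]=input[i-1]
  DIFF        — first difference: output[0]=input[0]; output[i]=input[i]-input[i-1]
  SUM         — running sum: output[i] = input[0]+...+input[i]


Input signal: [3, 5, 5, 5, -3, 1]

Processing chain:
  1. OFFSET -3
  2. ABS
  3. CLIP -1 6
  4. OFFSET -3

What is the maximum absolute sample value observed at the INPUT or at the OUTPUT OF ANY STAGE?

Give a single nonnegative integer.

Input: [3, 5, 5, 5, -3, 1] (max |s|=5)
Stage 1 (OFFSET -3): 3+-3=0, 5+-3=2, 5+-3=2, 5+-3=2, -3+-3=-6, 1+-3=-2 -> [0, 2, 2, 2, -6, -2] (max |s|=6)
Stage 2 (ABS): |0|=0, |2|=2, |2|=2, |2|=2, |-6|=6, |-2|=2 -> [0, 2, 2, 2, 6, 2] (max |s|=6)
Stage 3 (CLIP -1 6): clip(0,-1,6)=0, clip(2,-1,6)=2, clip(2,-1,6)=2, clip(2,-1,6)=2, clip(6,-1,6)=6, clip(2,-1,6)=2 -> [0, 2, 2, 2, 6, 2] (max |s|=6)
Stage 4 (OFFSET -3): 0+-3=-3, 2+-3=-1, 2+-3=-1, 2+-3=-1, 6+-3=3, 2+-3=-1 -> [-3, -1, -1, -1, 3, -1] (max |s|=3)
Overall max amplitude: 6

Answer: 6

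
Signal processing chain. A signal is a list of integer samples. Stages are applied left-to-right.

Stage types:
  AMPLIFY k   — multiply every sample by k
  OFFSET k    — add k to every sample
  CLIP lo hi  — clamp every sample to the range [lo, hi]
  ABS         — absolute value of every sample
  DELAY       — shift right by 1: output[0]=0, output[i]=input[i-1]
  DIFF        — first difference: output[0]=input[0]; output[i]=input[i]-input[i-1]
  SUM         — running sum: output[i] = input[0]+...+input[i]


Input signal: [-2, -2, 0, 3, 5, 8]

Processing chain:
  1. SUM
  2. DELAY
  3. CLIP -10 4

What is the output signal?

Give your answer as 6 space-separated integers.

Answer: 0 -2 -4 -4 -1 4

Derivation:
Input: [-2, -2, 0, 3, 5, 8]
Stage 1 (SUM): sum[0..0]=-2, sum[0..1]=-4, sum[0..2]=-4, sum[0..3]=-1, sum[0..4]=4, sum[0..5]=12 -> [-2, -4, -4, -1, 4, 12]
Stage 2 (DELAY): [0, -2, -4, -4, -1, 4] = [0, -2, -4, -4, -1, 4] -> [0, -2, -4, -4, -1, 4]
Stage 3 (CLIP -10 4): clip(0,-10,4)=0, clip(-2,-10,4)=-2, clip(-4,-10,4)=-4, clip(-4,-10,4)=-4, clip(-1,-10,4)=-1, clip(4,-10,4)=4 -> [0, -2, -4, -4, -1, 4]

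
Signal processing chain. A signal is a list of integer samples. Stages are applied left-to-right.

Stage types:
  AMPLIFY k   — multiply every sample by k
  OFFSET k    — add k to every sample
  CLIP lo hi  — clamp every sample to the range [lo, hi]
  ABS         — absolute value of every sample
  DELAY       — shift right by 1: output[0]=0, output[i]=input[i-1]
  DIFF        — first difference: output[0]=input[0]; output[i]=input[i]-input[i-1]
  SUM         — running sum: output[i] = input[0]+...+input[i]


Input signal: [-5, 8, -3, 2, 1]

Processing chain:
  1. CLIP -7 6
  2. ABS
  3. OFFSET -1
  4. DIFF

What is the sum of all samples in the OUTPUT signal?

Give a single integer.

Answer: 0

Derivation:
Input: [-5, 8, -3, 2, 1]
Stage 1 (CLIP -7 6): clip(-5,-7,6)=-5, clip(8,-7,6)=6, clip(-3,-7,6)=-3, clip(2,-7,6)=2, clip(1,-7,6)=1 -> [-5, 6, -3, 2, 1]
Stage 2 (ABS): |-5|=5, |6|=6, |-3|=3, |2|=2, |1|=1 -> [5, 6, 3, 2, 1]
Stage 3 (OFFSET -1): 5+-1=4, 6+-1=5, 3+-1=2, 2+-1=1, 1+-1=0 -> [4, 5, 2, 1, 0]
Stage 4 (DIFF): s[0]=4, 5-4=1, 2-5=-3, 1-2=-1, 0-1=-1 -> [4, 1, -3, -1, -1]
Output sum: 0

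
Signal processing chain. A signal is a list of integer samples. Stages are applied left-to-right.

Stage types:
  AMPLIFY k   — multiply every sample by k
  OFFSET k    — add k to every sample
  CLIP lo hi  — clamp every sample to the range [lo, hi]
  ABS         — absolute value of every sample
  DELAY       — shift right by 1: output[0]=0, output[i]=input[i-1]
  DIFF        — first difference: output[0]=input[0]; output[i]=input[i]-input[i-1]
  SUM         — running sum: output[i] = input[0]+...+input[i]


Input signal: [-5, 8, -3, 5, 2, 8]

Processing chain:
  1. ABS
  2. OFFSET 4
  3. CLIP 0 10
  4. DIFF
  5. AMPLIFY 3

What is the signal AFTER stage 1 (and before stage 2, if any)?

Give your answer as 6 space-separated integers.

Answer: 5 8 3 5 2 8

Derivation:
Input: [-5, 8, -3, 5, 2, 8]
Stage 1 (ABS): |-5|=5, |8|=8, |-3|=3, |5|=5, |2|=2, |8|=8 -> [5, 8, 3, 5, 2, 8]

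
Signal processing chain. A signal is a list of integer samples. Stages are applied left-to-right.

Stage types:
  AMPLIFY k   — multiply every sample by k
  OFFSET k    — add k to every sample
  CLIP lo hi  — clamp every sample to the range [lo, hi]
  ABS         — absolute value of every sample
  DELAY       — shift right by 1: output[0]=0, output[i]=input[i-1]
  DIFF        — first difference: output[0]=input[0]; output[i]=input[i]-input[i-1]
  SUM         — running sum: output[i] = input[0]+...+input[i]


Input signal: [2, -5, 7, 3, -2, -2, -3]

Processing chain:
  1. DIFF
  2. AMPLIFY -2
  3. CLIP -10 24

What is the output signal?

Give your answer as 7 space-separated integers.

Answer: -4 14 -10 8 10 0 2

Derivation:
Input: [2, -5, 7, 3, -2, -2, -3]
Stage 1 (DIFF): s[0]=2, -5-2=-7, 7--5=12, 3-7=-4, -2-3=-5, -2--2=0, -3--2=-1 -> [2, -7, 12, -4, -5, 0, -1]
Stage 2 (AMPLIFY -2): 2*-2=-4, -7*-2=14, 12*-2=-24, -4*-2=8, -5*-2=10, 0*-2=0, -1*-2=2 -> [-4, 14, -24, 8, 10, 0, 2]
Stage 3 (CLIP -10 24): clip(-4,-10,24)=-4, clip(14,-10,24)=14, clip(-24,-10,24)=-10, clip(8,-10,24)=8, clip(10,-10,24)=10, clip(0,-10,24)=0, clip(2,-10,24)=2 -> [-4, 14, -10, 8, 10, 0, 2]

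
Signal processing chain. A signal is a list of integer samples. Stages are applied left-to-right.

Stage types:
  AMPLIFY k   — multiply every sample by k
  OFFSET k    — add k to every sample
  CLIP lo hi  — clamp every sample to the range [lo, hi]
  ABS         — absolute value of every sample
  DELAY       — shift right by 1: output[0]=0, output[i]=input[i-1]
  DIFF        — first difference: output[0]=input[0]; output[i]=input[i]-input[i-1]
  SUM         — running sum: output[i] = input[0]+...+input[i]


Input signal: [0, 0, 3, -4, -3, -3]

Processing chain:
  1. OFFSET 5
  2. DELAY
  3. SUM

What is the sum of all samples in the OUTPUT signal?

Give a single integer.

Answer: 73

Derivation:
Input: [0, 0, 3, -4, -3, -3]
Stage 1 (OFFSET 5): 0+5=5, 0+5=5, 3+5=8, -4+5=1, -3+5=2, -3+5=2 -> [5, 5, 8, 1, 2, 2]
Stage 2 (DELAY): [0, 5, 5, 8, 1, 2] = [0, 5, 5, 8, 1, 2] -> [0, 5, 5, 8, 1, 2]
Stage 3 (SUM): sum[0..0]=0, sum[0..1]=5, sum[0..2]=10, sum[0..3]=18, sum[0..4]=19, sum[0..5]=21 -> [0, 5, 10, 18, 19, 21]
Output sum: 73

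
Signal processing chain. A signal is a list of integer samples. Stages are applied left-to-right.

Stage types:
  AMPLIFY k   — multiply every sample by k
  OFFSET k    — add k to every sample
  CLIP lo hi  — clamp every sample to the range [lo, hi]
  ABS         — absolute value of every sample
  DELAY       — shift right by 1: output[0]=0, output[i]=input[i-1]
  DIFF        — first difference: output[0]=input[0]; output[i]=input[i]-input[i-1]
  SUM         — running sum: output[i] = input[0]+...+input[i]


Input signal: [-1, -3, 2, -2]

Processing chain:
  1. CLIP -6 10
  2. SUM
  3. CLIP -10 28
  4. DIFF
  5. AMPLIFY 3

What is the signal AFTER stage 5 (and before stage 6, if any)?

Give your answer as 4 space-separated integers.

Answer: -3 -9 6 -6

Derivation:
Input: [-1, -3, 2, -2]
Stage 1 (CLIP -6 10): clip(-1,-6,10)=-1, clip(-3,-6,10)=-3, clip(2,-6,10)=2, clip(-2,-6,10)=-2 -> [-1, -3, 2, -2]
Stage 2 (SUM): sum[0..0]=-1, sum[0..1]=-4, sum[0..2]=-2, sum[0..3]=-4 -> [-1, -4, -2, -4]
Stage 3 (CLIP -10 28): clip(-1,-10,28)=-1, clip(-4,-10,28)=-4, clip(-2,-10,28)=-2, clip(-4,-10,28)=-4 -> [-1, -4, -2, -4]
Stage 4 (DIFF): s[0]=-1, -4--1=-3, -2--4=2, -4--2=-2 -> [-1, -3, 2, -2]
Stage 5 (AMPLIFY 3): -1*3=-3, -3*3=-9, 2*3=6, -2*3=-6 -> [-3, -9, 6, -6]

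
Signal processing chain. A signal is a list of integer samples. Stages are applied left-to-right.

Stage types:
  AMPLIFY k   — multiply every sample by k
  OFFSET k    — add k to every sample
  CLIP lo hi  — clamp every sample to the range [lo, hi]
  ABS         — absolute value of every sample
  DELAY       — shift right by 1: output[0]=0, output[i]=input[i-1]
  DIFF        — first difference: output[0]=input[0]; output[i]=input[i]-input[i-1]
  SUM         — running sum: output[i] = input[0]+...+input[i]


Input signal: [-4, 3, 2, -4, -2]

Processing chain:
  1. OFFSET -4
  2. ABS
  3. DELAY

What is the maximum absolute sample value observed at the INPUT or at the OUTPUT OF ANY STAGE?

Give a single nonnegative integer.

Input: [-4, 3, 2, -4, -2] (max |s|=4)
Stage 1 (OFFSET -4): -4+-4=-8, 3+-4=-1, 2+-4=-2, -4+-4=-8, -2+-4=-6 -> [-8, -1, -2, -8, -6] (max |s|=8)
Stage 2 (ABS): |-8|=8, |-1|=1, |-2|=2, |-8|=8, |-6|=6 -> [8, 1, 2, 8, 6] (max |s|=8)
Stage 3 (DELAY): [0, 8, 1, 2, 8] = [0, 8, 1, 2, 8] -> [0, 8, 1, 2, 8] (max |s|=8)
Overall max amplitude: 8

Answer: 8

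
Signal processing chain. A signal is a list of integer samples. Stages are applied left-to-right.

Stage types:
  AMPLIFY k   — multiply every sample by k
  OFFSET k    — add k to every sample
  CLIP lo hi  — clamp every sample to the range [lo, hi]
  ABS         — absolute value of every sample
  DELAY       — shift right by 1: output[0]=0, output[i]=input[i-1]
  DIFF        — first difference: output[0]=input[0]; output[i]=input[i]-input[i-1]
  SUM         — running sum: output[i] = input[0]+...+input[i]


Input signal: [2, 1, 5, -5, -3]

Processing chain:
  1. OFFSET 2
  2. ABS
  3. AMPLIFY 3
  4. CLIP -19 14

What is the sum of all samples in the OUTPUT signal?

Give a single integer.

Answer: 47

Derivation:
Input: [2, 1, 5, -5, -3]
Stage 1 (OFFSET 2): 2+2=4, 1+2=3, 5+2=7, -5+2=-3, -3+2=-1 -> [4, 3, 7, -3, -1]
Stage 2 (ABS): |4|=4, |3|=3, |7|=7, |-3|=3, |-1|=1 -> [4, 3, 7, 3, 1]
Stage 3 (AMPLIFY 3): 4*3=12, 3*3=9, 7*3=21, 3*3=9, 1*3=3 -> [12, 9, 21, 9, 3]
Stage 4 (CLIP -19 14): clip(12,-19,14)=12, clip(9,-19,14)=9, clip(21,-19,14)=14, clip(9,-19,14)=9, clip(3,-19,14)=3 -> [12, 9, 14, 9, 3]
Output sum: 47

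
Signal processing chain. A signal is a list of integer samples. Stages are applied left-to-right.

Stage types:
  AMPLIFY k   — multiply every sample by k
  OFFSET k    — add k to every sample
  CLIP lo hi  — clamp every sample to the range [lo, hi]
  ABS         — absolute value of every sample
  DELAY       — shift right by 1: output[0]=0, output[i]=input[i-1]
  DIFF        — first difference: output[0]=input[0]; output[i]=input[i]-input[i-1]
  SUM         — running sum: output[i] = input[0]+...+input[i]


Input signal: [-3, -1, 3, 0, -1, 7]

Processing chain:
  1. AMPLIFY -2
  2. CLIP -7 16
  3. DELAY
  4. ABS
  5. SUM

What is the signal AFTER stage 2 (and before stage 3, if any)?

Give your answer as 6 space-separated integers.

Input: [-3, -1, 3, 0, -1, 7]
Stage 1 (AMPLIFY -2): -3*-2=6, -1*-2=2, 3*-2=-6, 0*-2=0, -1*-2=2, 7*-2=-14 -> [6, 2, -6, 0, 2, -14]
Stage 2 (CLIP -7 16): clip(6,-7,16)=6, clip(2,-7,16)=2, clip(-6,-7,16)=-6, clip(0,-7,16)=0, clip(2,-7,16)=2, clip(-14,-7,16)=-7 -> [6, 2, -6, 0, 2, -7]

Answer: 6 2 -6 0 2 -7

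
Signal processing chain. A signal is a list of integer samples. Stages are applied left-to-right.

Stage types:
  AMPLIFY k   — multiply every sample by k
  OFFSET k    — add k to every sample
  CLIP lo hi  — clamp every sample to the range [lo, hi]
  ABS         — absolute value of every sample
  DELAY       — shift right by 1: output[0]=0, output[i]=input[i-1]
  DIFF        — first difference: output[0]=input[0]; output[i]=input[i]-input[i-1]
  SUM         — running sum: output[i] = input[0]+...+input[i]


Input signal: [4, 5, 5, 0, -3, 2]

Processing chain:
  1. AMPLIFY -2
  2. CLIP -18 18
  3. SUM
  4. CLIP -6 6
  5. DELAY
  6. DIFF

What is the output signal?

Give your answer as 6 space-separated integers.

Input: [4, 5, 5, 0, -3, 2]
Stage 1 (AMPLIFY -2): 4*-2=-8, 5*-2=-10, 5*-2=-10, 0*-2=0, -3*-2=6, 2*-2=-4 -> [-8, -10, -10, 0, 6, -4]
Stage 2 (CLIP -18 18): clip(-8,-18,18)=-8, clip(-10,-18,18)=-10, clip(-10,-18,18)=-10, clip(0,-18,18)=0, clip(6,-18,18)=6, clip(-4,-18,18)=-4 -> [-8, -10, -10, 0, 6, -4]
Stage 3 (SUM): sum[0..0]=-8, sum[0..1]=-18, sum[0..2]=-28, sum[0..3]=-28, sum[0..4]=-22, sum[0..5]=-26 -> [-8, -18, -28, -28, -22, -26]
Stage 4 (CLIP -6 6): clip(-8,-6,6)=-6, clip(-18,-6,6)=-6, clip(-28,-6,6)=-6, clip(-28,-6,6)=-6, clip(-22,-6,6)=-6, clip(-26,-6,6)=-6 -> [-6, -6, -6, -6, -6, -6]
Stage 5 (DELAY): [0, -6, -6, -6, -6, -6] = [0, -6, -6, -6, -6, -6] -> [0, -6, -6, -6, -6, -6]
Stage 6 (DIFF): s[0]=0, -6-0=-6, -6--6=0, -6--6=0, -6--6=0, -6--6=0 -> [0, -6, 0, 0, 0, 0]

Answer: 0 -6 0 0 0 0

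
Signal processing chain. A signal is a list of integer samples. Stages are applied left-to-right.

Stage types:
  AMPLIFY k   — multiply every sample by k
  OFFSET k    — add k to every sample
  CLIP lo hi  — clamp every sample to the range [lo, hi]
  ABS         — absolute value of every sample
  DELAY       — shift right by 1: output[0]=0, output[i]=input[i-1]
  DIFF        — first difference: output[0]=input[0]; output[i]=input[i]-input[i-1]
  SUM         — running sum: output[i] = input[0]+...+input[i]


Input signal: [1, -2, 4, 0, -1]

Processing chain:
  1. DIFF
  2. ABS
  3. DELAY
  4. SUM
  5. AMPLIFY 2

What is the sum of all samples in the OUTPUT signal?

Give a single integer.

Input: [1, -2, 4, 0, -1]
Stage 1 (DIFF): s[0]=1, -2-1=-3, 4--2=6, 0-4=-4, -1-0=-1 -> [1, -3, 6, -4, -1]
Stage 2 (ABS): |1|=1, |-3|=3, |6|=6, |-4|=4, |-1|=1 -> [1, 3, 6, 4, 1]
Stage 3 (DELAY): [0, 1, 3, 6, 4] = [0, 1, 3, 6, 4] -> [0, 1, 3, 6, 4]
Stage 4 (SUM): sum[0..0]=0, sum[0..1]=1, sum[0..2]=4, sum[0..3]=10, sum[0..4]=14 -> [0, 1, 4, 10, 14]
Stage 5 (AMPLIFY 2): 0*2=0, 1*2=2, 4*2=8, 10*2=20, 14*2=28 -> [0, 2, 8, 20, 28]
Output sum: 58

Answer: 58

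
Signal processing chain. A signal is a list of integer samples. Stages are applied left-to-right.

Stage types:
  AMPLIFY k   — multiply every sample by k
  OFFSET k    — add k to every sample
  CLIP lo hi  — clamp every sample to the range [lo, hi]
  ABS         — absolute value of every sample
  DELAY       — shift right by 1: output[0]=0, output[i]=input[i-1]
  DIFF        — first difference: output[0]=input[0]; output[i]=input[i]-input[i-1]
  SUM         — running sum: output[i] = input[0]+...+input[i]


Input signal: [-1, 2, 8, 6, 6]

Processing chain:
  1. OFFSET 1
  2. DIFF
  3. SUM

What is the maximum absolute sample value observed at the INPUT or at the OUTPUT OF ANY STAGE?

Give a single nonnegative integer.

Input: [-1, 2, 8, 6, 6] (max |s|=8)
Stage 1 (OFFSET 1): -1+1=0, 2+1=3, 8+1=9, 6+1=7, 6+1=7 -> [0, 3, 9, 7, 7] (max |s|=9)
Stage 2 (DIFF): s[0]=0, 3-0=3, 9-3=6, 7-9=-2, 7-7=0 -> [0, 3, 6, -2, 0] (max |s|=6)
Stage 3 (SUM): sum[0..0]=0, sum[0..1]=3, sum[0..2]=9, sum[0..3]=7, sum[0..4]=7 -> [0, 3, 9, 7, 7] (max |s|=9)
Overall max amplitude: 9

Answer: 9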